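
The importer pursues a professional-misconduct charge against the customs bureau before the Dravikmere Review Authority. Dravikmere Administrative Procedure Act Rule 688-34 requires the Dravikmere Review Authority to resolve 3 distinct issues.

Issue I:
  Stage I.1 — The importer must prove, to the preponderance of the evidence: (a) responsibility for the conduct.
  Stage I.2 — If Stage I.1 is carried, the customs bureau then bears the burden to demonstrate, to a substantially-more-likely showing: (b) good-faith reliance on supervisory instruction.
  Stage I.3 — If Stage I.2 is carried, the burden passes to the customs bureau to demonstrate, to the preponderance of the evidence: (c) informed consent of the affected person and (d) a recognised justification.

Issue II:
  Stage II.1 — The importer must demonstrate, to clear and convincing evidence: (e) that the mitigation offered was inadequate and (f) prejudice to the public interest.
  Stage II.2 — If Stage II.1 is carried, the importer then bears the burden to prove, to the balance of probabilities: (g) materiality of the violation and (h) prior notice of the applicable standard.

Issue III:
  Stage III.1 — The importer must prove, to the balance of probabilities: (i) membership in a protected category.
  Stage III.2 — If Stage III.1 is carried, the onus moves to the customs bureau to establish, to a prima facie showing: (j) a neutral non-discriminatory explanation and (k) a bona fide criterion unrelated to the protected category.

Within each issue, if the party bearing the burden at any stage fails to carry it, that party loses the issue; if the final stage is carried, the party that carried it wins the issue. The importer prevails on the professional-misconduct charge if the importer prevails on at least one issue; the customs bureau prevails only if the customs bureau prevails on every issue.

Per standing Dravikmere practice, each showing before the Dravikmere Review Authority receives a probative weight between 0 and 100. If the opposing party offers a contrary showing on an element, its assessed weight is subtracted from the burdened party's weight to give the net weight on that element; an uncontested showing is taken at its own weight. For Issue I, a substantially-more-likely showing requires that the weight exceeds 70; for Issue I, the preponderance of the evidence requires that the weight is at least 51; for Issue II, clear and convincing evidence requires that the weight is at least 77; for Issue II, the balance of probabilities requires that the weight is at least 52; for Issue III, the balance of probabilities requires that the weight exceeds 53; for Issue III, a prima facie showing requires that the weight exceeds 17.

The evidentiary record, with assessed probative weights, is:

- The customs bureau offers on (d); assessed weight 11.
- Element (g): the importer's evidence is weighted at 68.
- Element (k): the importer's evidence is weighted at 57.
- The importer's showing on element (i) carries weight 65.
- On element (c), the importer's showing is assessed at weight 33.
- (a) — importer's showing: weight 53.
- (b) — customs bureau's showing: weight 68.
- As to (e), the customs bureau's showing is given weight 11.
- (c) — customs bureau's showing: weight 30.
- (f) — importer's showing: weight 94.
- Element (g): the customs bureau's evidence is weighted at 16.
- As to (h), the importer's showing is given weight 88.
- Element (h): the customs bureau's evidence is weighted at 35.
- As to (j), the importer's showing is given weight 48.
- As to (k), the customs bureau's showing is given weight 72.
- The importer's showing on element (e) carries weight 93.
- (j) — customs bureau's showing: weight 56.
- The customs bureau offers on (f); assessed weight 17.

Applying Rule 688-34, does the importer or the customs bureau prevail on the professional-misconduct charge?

— Issue I —
At Stage I.1 the importer must meet the preponderance of the evidence (weight is at least 51): on (a) the weight is 53, which does reach 51, so (a) meets the standard.
  Stage I.1 carried; the burden shifts to the customs bureau.
At Stage I.2 the customs bureau must meet a substantially-more-likely showing (weight exceeds 70): on (b) the weight is 68, which does not exceed 70, so (b) does not meet the standard.
  The customs bureau does not carry Stage I.2.
The analysis ends at Stage I.2; the importer prevails on this issue.
— Issue II —
Stage II.1 (importer, clear and convincing evidence, weight is at least 77): (e) net 93−11=82 ≥ 77 — meets; (f) net 94−17=77 ≥ 77 — meets.
  All elements met. The importer retains the burden for Stage II.2.
Stage II.2 (importer, the balance of probabilities, weight is at least 52): (g) net 68−16=52 ≥ 52 — meets; (h) net 88−35=53 ≥ 52 — meets.
  All elements met at the final stage.
All stages carried — the importer prevails on this issue.
— Issue III —
Stage III.1 — burden on importer; standard: the balance of probabilities (weight exceeds 53).
    (i): 65 > 53 [met]
  Stage III.1 is satisfied; the onus moves to the customs bureau.
Stage III.2 — burden on customs bureau; standard: a prima facie showing (weight exceeds 17).
    (j): 56 − 48 = 8 ≤ 17 [not met]
    (k): 72 − 57 = 15 ≤ 17 [not met]
  Stage III.2 not carried; the customs bureau fails its burden.
So the importer prevails on this issue.
Per-issue: Issue I → importer; Issue II → importer; Issue III → importer. The importer must prevail on at least one issue; overall, the importer prevails.

importer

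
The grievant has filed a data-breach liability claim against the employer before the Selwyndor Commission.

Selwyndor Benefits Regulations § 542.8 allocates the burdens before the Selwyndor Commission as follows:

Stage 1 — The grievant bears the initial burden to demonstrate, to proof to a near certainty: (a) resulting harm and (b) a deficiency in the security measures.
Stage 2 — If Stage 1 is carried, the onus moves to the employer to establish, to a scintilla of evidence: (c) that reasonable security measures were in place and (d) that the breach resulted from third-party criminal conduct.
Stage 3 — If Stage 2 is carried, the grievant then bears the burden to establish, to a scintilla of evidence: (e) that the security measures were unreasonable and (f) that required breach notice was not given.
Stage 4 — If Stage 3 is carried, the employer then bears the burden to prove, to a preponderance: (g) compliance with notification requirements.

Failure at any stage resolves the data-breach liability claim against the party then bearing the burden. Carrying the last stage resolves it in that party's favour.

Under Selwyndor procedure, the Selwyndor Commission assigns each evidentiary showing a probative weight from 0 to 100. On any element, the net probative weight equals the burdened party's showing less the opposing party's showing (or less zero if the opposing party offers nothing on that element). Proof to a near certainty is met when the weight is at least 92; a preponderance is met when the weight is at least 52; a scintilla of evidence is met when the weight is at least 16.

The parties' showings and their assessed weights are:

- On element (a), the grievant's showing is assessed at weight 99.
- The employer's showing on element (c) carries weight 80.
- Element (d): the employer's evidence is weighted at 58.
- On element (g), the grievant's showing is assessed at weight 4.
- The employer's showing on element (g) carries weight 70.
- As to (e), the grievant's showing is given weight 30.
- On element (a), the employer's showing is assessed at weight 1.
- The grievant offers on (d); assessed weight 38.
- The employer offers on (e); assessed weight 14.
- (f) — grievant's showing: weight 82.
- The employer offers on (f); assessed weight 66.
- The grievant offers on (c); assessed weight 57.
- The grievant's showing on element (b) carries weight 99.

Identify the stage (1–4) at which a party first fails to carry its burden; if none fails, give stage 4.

Stage 1 (grievant, proof to a near certainty, weight is at least 92): (a) net 99−1=98 ≥ 92 — meets; (b) 99 ≥ 92 — meets.
  The grievant carries Stage 1; the employer now bears the burden.
Stage 2 (employer, a scintilla of evidence, weight is at least 16): (c) net 80−57=23 ≥ 16 — meets; (d) net 58−38=20 ≥ 16 — meets.
  Stage 2 carried; the burden shifts to the grievant.
Stage 3 (grievant, a scintilla of evidence, weight is at least 16): (e) net 30−14=16 ≥ 16 — meets; (f) net 82−66=16 ≥ 16 — meets.
  The grievant carries Stage 3; the employer now bears the burden.
Stage 4 (employer, a preponderance, weight is at least 52): (g) net 70−4=66 ≥ 52 — meets.
  The employer carries the last stage.
With every stage satisfied, the employer prevails.

stage 4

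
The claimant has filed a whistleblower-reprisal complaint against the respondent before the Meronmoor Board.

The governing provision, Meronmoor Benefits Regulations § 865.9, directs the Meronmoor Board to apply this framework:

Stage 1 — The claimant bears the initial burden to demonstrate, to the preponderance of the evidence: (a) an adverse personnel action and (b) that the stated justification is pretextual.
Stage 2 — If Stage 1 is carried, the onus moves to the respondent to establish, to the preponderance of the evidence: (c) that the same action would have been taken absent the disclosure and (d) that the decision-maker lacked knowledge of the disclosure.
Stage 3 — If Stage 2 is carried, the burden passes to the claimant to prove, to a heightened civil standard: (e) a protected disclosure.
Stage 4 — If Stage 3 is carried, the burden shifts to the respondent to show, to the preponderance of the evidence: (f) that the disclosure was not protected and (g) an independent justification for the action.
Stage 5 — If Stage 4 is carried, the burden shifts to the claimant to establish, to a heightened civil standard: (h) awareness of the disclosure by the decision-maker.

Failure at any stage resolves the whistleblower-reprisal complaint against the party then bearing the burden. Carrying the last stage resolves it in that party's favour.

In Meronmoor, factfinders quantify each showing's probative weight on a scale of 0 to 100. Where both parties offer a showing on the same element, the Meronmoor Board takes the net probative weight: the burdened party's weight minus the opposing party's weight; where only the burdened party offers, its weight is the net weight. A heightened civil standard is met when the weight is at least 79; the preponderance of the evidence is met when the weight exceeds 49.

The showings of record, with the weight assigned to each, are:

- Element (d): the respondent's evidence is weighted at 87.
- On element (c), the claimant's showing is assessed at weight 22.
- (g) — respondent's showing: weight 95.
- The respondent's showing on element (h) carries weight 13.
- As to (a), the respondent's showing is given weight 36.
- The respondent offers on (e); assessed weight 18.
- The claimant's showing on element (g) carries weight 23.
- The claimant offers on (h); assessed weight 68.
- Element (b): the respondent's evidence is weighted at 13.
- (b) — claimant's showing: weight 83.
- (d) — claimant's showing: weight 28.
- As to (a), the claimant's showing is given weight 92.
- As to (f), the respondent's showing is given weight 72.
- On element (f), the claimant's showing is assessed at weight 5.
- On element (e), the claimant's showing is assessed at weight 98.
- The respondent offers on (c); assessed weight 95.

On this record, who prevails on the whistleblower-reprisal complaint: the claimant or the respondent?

At Stage 1 the claimant must meet the preponderance of the evidence (weight exceeds 49): on (a) the weight is 92 less the opposing 36 gives net 56, > 49, so (a) meets the standard; on (b) the weight is 83 less the opposing 13 gives net 70, which does exceed 49, so (b) meets the standard.
  The claimant carries Stage 1; the respondent now bears the burden.
At Stage 2 the respondent must meet the preponderance of the evidence (weight exceeds 49): on (c) the weight is 95 less the opposing 22 gives net 73, which does exceed 49, so (c) meets the standard; on (d) the weight is 87 less the opposing 28 gives net 59, which does exceed 49, so (d) meets the standard.
  Stage 2 carried; the burden shifts to the claimant.
At Stage 3 the claimant must meet a heightened civil standard (weight is at least 79): on (e) the weight is 98 less the opposing 18 gives net 80, which does reach 79, so (e) meets the standard.
  Stage 3 carried; the burden shifts to the respondent.
At Stage 4 the respondent must meet the preponderance of the evidence (weight exceeds 49): on (f) the weight is 72 less the opposing 5 gives net 67, > 49, so (f) meets the standard; on (g) the weight is 95 less the opposing 23 gives net 72, > 49, so (g) meets the standard.
  All elements met. The burden passes to the claimant.
At Stage 5 the claimant must meet a heightened civil standard (weight is at least 79): on (h) the weight is 68 less the opposing 13 gives net 55, which does not reach 79, so (h) does not meet the standard.
  The claimant does not carry Stage 5.
The respondent prevails.

respondent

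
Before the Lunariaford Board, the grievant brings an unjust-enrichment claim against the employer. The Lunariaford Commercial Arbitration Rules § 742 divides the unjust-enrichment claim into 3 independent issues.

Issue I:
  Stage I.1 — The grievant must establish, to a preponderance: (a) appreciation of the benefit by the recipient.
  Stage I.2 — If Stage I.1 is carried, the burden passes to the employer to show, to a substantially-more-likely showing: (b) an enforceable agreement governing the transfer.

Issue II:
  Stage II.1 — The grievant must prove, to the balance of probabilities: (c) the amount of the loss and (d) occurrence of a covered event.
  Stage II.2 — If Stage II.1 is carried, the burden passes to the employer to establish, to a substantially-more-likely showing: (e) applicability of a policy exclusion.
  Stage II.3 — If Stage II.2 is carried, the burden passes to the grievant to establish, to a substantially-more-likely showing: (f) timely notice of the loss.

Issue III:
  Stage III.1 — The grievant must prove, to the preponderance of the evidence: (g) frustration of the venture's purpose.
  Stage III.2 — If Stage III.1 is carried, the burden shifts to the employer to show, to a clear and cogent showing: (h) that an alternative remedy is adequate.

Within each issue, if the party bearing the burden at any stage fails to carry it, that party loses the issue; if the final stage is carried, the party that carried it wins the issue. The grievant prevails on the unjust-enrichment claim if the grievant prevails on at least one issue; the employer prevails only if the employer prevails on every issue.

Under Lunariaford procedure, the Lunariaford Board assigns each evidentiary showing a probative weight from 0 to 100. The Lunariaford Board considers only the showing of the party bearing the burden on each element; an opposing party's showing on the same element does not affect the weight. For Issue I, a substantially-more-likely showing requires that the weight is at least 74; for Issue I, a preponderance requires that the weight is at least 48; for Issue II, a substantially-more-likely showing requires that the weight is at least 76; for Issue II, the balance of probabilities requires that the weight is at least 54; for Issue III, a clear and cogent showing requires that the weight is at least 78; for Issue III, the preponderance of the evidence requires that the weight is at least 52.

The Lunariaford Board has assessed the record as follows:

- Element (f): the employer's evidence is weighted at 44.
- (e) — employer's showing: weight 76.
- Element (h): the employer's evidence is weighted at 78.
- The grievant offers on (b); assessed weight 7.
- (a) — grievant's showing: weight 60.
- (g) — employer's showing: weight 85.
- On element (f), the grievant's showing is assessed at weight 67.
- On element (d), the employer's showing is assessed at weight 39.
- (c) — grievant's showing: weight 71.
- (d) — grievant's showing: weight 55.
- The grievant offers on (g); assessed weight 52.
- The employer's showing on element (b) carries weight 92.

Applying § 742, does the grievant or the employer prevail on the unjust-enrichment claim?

employer

— Issue I —
Stage I.1 (grievant, a preponderance, weight is at least 48): (a) 60 ≥ 48 — meets.
  Stage I.1 is satisfied; the onus moves to the employer.
Stage I.2 (employer, a substantially-more-likely showing, weight is at least 74): (b) 92 (grievant's 7 disregarded) ≥ 74 — meets.
  All elements met at the final stage.
Every stage carried; the employer prevails on this issue.
— Issue II —
Stage II.1 — burden on grievant; standard: the balance of probabilities (weight is at least 54).
    (c): 71 ≥ 54 [met]
    (d): 55 (employer's 39 disregarded) ≥ 54 [met]
  Stage II.1 carried; the burden shifts to the employer.
Stage II.2 — burden on employer; standard: a substantially-more-likely showing (weight is at least 76).
    (e): 76 ≥ 76 [met]
  Stage II.2 is satisfied; the onus moves to the grievant.
Stage II.3 — burden on grievant; standard: a substantially-more-likely showing (weight is at least 76).
    (f): 67 (employer's 44 disregarded) < 76 [not met]
  Stage II.3 not carried; the grievant fails its burden.
The employer prevails on this issue.
— Issue III —
At Stage III.1 the grievant must meet the preponderance of the evidence (weight is at least 52): on (g) the weight is 52 (the employer's 85 is given no effect), ≥ 52, so (g) meets the standard.
  The grievant carries Stage III.1; the employer now bears the burden.
At Stage III.2 the employer must meet a clear and cogent showing (weight is at least 78): on (h) the weight is 78, ≥ 78, so (h) meets the standard.
  Stage III.2 carried; the final stage is satisfied.
Every stage carried; the employer prevails on this issue.
Per-issue: Issue I → employer; Issue II → employer; Issue III → employer. The grievant must prevail on at least one issue; overall, the employer prevails.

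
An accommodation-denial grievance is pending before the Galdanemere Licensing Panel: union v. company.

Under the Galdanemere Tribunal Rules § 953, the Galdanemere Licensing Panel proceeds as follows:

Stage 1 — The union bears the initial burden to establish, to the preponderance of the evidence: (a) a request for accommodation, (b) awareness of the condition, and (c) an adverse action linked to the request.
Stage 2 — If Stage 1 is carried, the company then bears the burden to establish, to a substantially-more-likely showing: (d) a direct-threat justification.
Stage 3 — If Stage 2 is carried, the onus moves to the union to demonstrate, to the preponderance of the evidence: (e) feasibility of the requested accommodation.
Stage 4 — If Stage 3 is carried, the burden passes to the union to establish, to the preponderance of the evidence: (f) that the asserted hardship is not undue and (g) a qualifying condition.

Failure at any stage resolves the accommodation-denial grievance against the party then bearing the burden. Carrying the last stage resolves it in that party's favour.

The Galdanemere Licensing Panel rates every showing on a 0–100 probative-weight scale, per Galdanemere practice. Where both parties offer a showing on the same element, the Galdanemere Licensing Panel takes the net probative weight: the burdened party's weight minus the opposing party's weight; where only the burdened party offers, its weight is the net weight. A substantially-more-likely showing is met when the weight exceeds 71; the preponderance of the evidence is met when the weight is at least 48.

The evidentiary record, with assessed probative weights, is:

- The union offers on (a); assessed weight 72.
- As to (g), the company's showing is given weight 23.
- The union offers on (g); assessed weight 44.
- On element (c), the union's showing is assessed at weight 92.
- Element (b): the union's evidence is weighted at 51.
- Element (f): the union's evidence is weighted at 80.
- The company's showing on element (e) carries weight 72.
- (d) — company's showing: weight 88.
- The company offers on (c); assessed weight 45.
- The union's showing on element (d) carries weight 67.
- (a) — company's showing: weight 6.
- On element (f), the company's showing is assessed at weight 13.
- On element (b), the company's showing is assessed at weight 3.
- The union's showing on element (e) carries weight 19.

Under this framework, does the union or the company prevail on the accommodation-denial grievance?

company

Stage 1 — burden on union; standard: the preponderance of the evidence (weight is at least 48).
    (a): 72 − 6 = 66 ≥ 48 [met]
    (b): 51 − 3 = 48 ≥ 48 [met]
    (c): 92 − 45 = 47 < 48 [not met]
  Not every element is met, so the union fails to carry Stage 1.
So the company prevails.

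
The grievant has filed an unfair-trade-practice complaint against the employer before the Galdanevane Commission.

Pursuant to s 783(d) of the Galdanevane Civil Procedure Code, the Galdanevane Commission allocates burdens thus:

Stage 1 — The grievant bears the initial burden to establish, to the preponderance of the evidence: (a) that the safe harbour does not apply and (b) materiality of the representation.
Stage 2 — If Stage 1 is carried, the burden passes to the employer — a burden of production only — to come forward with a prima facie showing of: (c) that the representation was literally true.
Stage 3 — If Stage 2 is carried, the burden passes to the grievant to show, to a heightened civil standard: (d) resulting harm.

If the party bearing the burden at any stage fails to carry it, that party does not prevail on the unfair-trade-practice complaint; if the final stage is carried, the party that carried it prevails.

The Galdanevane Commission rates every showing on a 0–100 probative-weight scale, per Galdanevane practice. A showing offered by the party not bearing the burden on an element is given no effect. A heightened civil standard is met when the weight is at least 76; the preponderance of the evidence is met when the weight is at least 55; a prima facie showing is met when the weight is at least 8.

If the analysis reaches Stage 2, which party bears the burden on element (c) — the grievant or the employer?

employer

Stage 2's rule assigns the burden to the employer (to a prima facie showing).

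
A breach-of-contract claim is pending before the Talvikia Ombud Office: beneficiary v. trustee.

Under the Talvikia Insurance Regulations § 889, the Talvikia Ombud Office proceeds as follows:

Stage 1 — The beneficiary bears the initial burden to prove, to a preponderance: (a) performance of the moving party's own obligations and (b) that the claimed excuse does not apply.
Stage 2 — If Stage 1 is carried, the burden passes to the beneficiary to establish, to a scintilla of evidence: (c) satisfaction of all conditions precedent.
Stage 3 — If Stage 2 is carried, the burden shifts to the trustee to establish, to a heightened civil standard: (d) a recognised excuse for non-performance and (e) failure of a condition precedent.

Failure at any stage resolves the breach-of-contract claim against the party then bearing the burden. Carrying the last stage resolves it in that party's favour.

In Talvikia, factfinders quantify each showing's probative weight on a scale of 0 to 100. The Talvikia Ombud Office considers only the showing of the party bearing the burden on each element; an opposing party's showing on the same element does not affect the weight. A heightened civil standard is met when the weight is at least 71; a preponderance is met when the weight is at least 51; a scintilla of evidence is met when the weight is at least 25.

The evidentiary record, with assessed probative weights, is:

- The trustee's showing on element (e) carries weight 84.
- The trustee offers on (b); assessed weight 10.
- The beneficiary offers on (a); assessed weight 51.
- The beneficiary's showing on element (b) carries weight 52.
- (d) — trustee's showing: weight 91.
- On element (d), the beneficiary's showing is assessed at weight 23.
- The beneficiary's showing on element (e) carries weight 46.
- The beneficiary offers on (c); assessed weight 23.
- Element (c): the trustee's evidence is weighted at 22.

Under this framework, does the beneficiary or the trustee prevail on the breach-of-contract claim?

At Stage 1 the beneficiary must meet a preponderance (weight is at least 51): on (a) the weight is 51, ≥ 51, so (a) meets the standard; on (b) the weight is 52 (the trustee's 10 is given no effect), ≥ 51, so (b) meets the standard.
  Stage 1 is satisfied; the beneficiary continues to bear the burden.
At Stage 2 the beneficiary must meet a scintilla of evidence (weight is at least 25): on (c) the weight is 23 (the trustee's 22 is given no effect), which does not reach 25, so (c) does not meet the standard.
  The beneficiary does not carry Stage 2.
The trustee prevails.

trustee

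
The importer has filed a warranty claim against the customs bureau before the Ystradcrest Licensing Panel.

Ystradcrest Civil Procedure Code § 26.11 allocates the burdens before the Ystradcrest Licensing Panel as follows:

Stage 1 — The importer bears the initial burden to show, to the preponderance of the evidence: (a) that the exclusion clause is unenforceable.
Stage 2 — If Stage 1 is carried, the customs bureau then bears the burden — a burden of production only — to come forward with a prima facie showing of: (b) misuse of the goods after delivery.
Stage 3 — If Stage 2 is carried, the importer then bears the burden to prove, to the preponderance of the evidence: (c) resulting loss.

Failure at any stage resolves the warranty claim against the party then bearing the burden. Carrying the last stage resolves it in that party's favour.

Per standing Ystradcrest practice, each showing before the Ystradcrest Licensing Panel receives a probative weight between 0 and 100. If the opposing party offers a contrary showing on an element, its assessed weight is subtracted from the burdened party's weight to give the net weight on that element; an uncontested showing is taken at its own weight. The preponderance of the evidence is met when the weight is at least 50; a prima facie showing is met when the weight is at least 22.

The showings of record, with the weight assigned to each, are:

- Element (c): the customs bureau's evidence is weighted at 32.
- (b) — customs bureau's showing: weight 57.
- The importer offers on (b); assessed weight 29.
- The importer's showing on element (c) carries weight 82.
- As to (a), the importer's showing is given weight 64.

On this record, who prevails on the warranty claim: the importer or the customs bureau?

importer

Stage 1 — burden on importer; standard: the preponderance of the evidence (weight is at least 50).
    (a): 64 ≥ 50 [met]
  Stage 1 is satisfied; the onus moves to the customs bureau.
Stage 2 — burden on customs bureau; standard: a prima facie showing (weight is at least 22).
    (b): 57 − 29 = 28 ≥ 22 [met]
  Stage 2 carried; the burden shifts to the importer.
Stage 3 — burden on importer; standard: the preponderance of the evidence (weight is at least 50).
    (c): 82 − 32 = 50 ≥ 50 [met]
  The importer carries the last stage.
Every stage carried; the importer prevails.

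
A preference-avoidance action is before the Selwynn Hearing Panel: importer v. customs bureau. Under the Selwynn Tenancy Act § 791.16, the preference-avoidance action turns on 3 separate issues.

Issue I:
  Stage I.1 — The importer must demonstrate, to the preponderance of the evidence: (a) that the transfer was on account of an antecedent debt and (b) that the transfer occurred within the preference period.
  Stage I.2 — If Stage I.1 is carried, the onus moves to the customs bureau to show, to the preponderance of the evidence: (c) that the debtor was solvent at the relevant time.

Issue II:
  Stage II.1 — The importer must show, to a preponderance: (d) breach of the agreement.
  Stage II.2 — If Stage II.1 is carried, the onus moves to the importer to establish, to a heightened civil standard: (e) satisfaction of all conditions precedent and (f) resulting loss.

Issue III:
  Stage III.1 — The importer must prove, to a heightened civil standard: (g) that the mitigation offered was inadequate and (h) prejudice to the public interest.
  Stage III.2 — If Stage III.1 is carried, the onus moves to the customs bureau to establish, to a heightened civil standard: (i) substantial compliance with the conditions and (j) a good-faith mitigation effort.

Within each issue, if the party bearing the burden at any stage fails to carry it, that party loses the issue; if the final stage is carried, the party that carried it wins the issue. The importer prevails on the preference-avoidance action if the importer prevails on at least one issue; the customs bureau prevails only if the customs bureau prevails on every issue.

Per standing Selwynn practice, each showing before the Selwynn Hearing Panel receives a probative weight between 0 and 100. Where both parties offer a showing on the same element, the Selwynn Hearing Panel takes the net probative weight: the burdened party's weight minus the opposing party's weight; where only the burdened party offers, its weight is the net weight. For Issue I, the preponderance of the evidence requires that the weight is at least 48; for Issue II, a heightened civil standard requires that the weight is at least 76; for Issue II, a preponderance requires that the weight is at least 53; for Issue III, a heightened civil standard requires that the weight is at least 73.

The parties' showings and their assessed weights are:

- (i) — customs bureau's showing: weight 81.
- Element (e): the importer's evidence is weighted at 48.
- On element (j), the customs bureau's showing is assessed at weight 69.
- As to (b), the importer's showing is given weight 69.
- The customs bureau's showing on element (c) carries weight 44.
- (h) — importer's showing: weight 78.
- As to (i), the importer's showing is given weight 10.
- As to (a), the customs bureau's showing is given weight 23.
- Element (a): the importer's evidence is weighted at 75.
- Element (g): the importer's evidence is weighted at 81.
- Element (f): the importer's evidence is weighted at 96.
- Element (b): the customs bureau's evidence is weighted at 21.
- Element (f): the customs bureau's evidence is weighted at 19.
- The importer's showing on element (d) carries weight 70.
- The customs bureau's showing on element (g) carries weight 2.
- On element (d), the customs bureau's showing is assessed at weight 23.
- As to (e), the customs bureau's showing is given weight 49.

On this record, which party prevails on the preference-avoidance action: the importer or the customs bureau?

— Issue I —
Stage I.1 — burden on importer; standard: the preponderance of the evidence (weight is at least 48).
    (a): 75 − 23 = 52 ≥ 48 [met]
    (b): 69 − 21 = 48 ≥ 48 [met]
  Stage I.1 carried; the burden shifts to the customs bureau.
Stage I.2 — burden on customs bureau; standard: the preponderance of the evidence (weight is at least 48).
    (c): 44 < 48 [not met]
  The customs bureau does not carry Stage I.2.
So the importer prevails on this issue.
— Issue II —
At Stage II.1 the importer must meet a preponderance (weight is at least 53): on (d) the weight is 70 less the opposing 23 gives net 47, < 53, so (d) does not meet the standard.
  Not every element is met, so the importer fails to carry Stage II.1.
The analysis ends at Stage II.1; the customs bureau prevails on this issue.
— Issue III —
Stage III.1 (importer, a heightened civil standard, weight is at least 73): (g) net 81−2=79 ≥ 73 — meets; (h) 78 ≥ 73 — meets.
  All elements met. The burden passes to the customs bureau.
Stage III.2 (customs bureau, a heightened civil standard, weight is at least 73): (i) net 81−10=71 < 73 — fails; (j) 69 < 73 — fails.
  Not every element is met, so the customs bureau fails to carry Stage III.2.
The analysis ends at Stage III.2; the importer prevails on this issue.
Per-issue: Issue I → importer; Issue II → customs bureau; Issue III → importer. The importer must prevail on at least one issue; overall, the importer prevails.

importer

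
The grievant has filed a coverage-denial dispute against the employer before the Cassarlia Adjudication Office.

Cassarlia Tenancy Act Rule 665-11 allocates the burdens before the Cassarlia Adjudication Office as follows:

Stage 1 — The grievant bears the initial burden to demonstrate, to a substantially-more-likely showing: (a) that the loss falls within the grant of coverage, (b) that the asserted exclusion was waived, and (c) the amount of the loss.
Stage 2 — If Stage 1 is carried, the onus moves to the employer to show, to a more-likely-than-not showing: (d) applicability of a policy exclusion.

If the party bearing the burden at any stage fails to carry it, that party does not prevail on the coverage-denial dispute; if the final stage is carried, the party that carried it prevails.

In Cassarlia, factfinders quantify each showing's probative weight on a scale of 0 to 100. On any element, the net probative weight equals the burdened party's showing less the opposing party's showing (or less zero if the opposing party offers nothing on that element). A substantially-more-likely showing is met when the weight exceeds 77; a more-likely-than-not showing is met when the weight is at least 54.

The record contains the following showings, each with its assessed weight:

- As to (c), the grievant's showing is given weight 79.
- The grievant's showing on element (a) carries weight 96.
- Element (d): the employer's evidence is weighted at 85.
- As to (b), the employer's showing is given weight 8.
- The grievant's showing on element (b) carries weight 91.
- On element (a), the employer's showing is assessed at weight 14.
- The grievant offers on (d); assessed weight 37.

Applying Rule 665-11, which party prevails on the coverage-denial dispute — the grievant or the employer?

At Stage 1 the grievant must meet a substantially-more-likely showing (weight exceeds 77): on (a) the weight is 96 less the opposing 14 gives net 82, > 77, so (a) meets the standard; on (b) the weight is 91 less the opposing 8 gives net 83, which does exceed 77, so (b) meets the standard; on (c) the weight is 79, which does exceed 77, so (c) meets the standard.
  The grievant carries Stage 1; the employer now bears the burden.
At Stage 2 the employer must meet a more-likely-than-not showing (weight is at least 54): on (d) the weight is 85 less the opposing 37 gives net 48, < 54, so (d) does not meet the standard.
  Not every element is met, so the employer fails to carry Stage 2.
The grievant prevails.

grievant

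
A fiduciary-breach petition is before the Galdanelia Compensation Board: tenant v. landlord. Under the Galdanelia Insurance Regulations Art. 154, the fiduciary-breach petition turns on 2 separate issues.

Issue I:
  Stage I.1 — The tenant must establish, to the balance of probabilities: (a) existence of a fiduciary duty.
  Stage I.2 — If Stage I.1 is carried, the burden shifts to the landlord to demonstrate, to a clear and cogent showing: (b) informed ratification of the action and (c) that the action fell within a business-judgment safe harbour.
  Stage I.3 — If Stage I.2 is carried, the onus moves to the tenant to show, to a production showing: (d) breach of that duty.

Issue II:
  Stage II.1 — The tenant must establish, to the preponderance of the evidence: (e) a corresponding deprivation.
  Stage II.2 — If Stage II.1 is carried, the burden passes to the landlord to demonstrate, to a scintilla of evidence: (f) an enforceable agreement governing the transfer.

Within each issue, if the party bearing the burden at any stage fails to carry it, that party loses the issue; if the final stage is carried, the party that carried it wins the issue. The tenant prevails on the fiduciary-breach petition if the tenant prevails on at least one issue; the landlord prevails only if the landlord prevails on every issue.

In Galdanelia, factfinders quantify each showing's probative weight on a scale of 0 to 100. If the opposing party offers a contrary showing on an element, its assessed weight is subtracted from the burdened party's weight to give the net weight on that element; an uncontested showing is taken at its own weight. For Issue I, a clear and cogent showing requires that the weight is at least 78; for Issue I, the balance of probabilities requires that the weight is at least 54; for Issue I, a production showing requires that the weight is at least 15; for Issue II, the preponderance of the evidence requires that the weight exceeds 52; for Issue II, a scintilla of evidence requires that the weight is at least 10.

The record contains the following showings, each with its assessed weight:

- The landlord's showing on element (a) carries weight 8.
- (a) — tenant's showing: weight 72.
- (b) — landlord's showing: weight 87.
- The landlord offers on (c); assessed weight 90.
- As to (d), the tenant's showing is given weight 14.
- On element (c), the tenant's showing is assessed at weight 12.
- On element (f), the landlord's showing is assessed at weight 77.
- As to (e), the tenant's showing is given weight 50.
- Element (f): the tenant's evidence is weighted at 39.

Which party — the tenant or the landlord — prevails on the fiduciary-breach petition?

landlord

— Issue I —
Stage I.1 (tenant, the balance of probabilities, weight is at least 54): (a) net 72−8=64 ≥ 54 — meets.
  All elements met. The burden passes to the landlord.
Stage I.2 (landlord, a clear and cogent showing, weight is at least 78): (b) 87 ≥ 78 — meets; (c) net 90−12=78 ≥ 78 — meets.
  Stage I.2 carried; the burden shifts to the tenant.
Stage I.3 (tenant, a production showing, weight is at least 15): (d) 14 < 15 — fails.
  Not every element is met, so the tenant fails to carry Stage I.3.
So the landlord prevails on this issue.
— Issue II —
At Stage II.1 the tenant must meet the preponderance of the evidence (weight exceeds 52): on (e) the weight is 50, ≤ 52, so (e) does not meet the standard.
  Not every element is met, so the tenant fails to carry Stage II.1.
So the landlord prevails on this issue.
Per-issue: Issue I → landlord; Issue II → landlord. The tenant must prevail on at least one issue; overall, the landlord prevails.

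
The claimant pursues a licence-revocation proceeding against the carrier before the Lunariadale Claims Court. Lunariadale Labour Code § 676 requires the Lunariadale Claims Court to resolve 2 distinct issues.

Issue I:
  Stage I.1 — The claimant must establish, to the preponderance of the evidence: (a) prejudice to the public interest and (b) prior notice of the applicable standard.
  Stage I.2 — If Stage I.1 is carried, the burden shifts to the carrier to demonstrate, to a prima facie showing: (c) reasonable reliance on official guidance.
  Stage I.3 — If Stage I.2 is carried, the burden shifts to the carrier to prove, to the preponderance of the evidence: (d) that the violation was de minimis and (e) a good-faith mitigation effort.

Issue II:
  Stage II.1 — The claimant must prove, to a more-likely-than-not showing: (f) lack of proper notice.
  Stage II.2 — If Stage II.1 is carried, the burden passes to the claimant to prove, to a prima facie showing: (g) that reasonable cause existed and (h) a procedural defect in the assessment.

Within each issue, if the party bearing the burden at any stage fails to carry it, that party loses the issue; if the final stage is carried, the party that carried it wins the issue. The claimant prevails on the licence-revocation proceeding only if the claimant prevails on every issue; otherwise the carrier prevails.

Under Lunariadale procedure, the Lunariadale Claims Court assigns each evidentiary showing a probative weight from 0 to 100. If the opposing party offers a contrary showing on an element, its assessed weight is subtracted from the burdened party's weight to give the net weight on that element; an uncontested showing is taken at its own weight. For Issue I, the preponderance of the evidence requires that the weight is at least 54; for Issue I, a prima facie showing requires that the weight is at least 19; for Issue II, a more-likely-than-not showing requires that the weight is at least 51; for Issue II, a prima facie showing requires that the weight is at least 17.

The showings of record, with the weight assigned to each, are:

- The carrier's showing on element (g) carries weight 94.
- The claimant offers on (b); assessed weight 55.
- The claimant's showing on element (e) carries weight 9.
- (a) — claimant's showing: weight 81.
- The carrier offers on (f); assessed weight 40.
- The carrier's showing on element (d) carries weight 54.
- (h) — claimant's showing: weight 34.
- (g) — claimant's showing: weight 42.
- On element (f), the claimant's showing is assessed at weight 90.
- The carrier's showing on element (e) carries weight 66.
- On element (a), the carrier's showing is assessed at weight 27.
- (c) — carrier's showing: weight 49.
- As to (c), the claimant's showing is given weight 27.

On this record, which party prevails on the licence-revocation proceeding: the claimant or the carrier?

— Issue I —
Stage I.1 (claimant, the preponderance of the evidence, weight is at least 54): (a) net 81−27=54 ≥ 54 — meets; (b) 55 ≥ 54 — meets.
  Stage I.1 is satisfied; the onus moves to the carrier.
Stage I.2 (carrier, a prima facie showing, weight is at least 19): (c) net 49−27=22 ≥ 19 — meets.
  Stage I.2 is satisfied; the carrier continues to bear the burden.
Stage I.3 (carrier, the preponderance of the evidence, weight is at least 54): (d) 54 ≥ 54 — meets; (e) net 66−9=57 ≥ 54 — meets.
  The carrier carries the last stage.
Every stage carried; the carrier prevails on this issue.
— Issue II —
Stage II.1 — burden on claimant; standard: a more-likely-than-not showing (weight is at least 51).
    (f): 90 − 40 = 50 < 51 [not met]
  The claimant does not carry Stage II.1.
The analysis ends at Stage II.1; the carrier prevails on this issue.
Per-issue: Issue I → carrier; Issue II → carrier. The claimant must prevail on every issue; overall, the carrier prevails.

carrier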